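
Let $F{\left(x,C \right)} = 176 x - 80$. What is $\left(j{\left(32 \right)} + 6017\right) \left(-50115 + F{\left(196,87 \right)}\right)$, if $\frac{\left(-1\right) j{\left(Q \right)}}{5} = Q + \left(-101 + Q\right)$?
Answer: $-97365198$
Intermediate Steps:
$j{\left(Q \right)} = 505 - 10 Q$ ($j{\left(Q \right)} = - 5 \left(Q + \left(-101 + Q\right)\right) = - 5 \left(-101 + 2 Q\right) = 505 - 10 Q$)
$F{\left(x,C \right)} = -80 + 176 x$
$\left(j{\left(32 \right)} + 6017\right) \left(-50115 + F{\left(196,87 \right)}\right) = \left(\left(505 - 320\right) + 6017\right) \left(-50115 + \left(-80 + 176 \cdot 196\right)\right) = \left(\left(505 - 320\right) + 6017\right) \left(-50115 + \left(-80 + 34496\right)\right) = \left(185 + 6017\right) \left(-50115 + 34416\right) = 6202 \left(-15699\right) = -97365198$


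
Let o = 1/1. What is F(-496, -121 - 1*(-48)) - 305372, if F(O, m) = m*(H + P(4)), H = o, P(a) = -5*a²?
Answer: -299605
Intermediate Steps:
o = 1
H = 1
F(O, m) = -79*m (F(O, m) = m*(1 - 5*4²) = m*(1 - 5*16) = m*(1 - 80) = m*(-79) = -79*m)
F(-496, -121 - 1*(-48)) - 305372 = -79*(-121 - 1*(-48)) - 305372 = -79*(-121 + 48) - 305372 = -79*(-73) - 305372 = 5767 - 305372 = -299605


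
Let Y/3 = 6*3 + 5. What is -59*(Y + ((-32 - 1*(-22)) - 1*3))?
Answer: -3304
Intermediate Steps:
Y = 69 (Y = 3*(6*3 + 5) = 3*(18 + 5) = 3*23 = 69)
-59*(Y + ((-32 - 1*(-22)) - 1*3)) = -59*(69 + ((-32 - 1*(-22)) - 1*3)) = -59*(69 + ((-32 + 22) - 3)) = -59*(69 + (-10 - 3)) = -59*(69 - 13) = -59*56 = -3304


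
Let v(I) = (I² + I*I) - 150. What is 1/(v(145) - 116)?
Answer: 1/41784 ≈ 2.3933e-5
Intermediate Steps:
v(I) = -150 + 2*I² (v(I) = (I² + I²) - 150 = 2*I² - 150 = -150 + 2*I²)
1/(v(145) - 116) = 1/((-150 + 2*145²) - 116) = 1/((-150 + 2*21025) - 116) = 1/((-150 + 42050) - 116) = 1/(41900 - 116) = 1/41784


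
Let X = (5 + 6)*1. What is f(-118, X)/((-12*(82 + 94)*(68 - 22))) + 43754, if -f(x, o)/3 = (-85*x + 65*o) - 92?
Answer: 1416940189/32384 ≈ 43754.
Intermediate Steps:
X = 11 (X = 11*1 = 11)
f(x, o) = 276 - 195*o + 255*x (f(x, o) = -3*((-85*x + 65*o) - 92) = -3*(-92 - 85*x + 65*o) = 276 - 195*o + 255*x)
f(-118, X)/((-12*(82 + 94)*(68 - 22))) + 43754 = (276 - 195*11 + 255*(-118))/((-12*(82 + 94)*(68 - 22))) + 43754 = (276 - 2145 - 30090)/((-2112*46)) + 43754 = -31959/((-12*8096)) + 43754 = -31959/(-97152) + 43754 = -31959*(-1/97152) + 43754 = 10653/32384 + 43754 = 1416940189/32384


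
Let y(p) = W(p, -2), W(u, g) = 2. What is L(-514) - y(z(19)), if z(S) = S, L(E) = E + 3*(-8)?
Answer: -540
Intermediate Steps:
L(E) = -24 + E (L(E) = E - 24 = -24 + E)
y(p) = 2
L(-514) - y(z(19)) = (-24 - 514) - 1*2 = -538 - 2 = -540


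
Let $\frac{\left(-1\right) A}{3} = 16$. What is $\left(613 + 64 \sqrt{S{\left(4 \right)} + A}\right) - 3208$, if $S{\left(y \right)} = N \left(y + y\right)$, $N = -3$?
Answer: $-2595 + 384 i \sqrt{2} \approx -2595.0 + 543.06 i$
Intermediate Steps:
$A = -48$ ($A = \left(-3\right) 16 = -48$)
$S{\left(y \right)} = - 6 y$ ($S{\left(y \right)} = - 3 \left(y + y\right) = - 3 \cdot 2 y = - 6 y$)
$\left(613 + 64 \sqrt{S{\left(4 \right)} + A}\right) - 3208 = \left(613 + 64 \sqrt{\left(-6\right) 4 - 48}\right) - 3208 = \left(613 + 64 \sqrt{-24 - 48}\right) - 3208 = \left(613 + 64 \sqrt{-72}\right) - 3208 = \left(613 + 64 \cdot 6 i \sqrt{2}\right) - 3208 = \left(613 + 384 i \sqrt{2}\right) - 3208 = -2595 + 384 i \sqrt{2}$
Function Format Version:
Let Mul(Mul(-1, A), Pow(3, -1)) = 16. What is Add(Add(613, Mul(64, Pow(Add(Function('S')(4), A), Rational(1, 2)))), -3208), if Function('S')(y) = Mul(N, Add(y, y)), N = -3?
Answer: Add(-2595, Mul(384, I, Pow(2, Rational(1, 2)))) ≈ Add(-2595.0, Mul(543.06, I))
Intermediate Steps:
A = -48 (A = Mul(-3, 16) = -48)
Function('S')(y) = Mul(-6, y) (Function('S')(y) = Mul(-3, Add(y, y)) = Mul(-3, Mul(2, y)) = Mul(-6, y))
Add(Add(613, Mul(64, Pow(Add(Function('S')(4), A), Rational(1, 2)))), -3208) = Add(Add(613, Mul(64, Pow(Add(Mul(-6, 4), -48), Rational(1, 2)))), -3208) = Add(Add(613, Mul(64, Pow(Add(-24, -48), Rational(1, 2)))), -3208) = Add(Add(613, Mul(64, Pow(-72, Rational(1, 2)))), -3208) = Add(Add(613, Mul(64, Mul(6, I, Pow(2, Rational(1, 2))))), -3208) = Add(Add(613, Mul(384, I, Pow(2, Rational(1, 2)))), -3208) = Add(-2595, Mul(384, I, Pow(2, Rational(1, 2))))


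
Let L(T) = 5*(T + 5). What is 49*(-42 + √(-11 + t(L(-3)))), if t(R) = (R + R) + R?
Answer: -2058 + 49*√19 ≈ -1844.4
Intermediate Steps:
L(T) = 25 + 5*T (L(T) = 5*(5 + T) = 25 + 5*T)
t(R) = 3*R (t(R) = 2*R + R = 3*R)
49*(-42 + √(-11 + t(L(-3)))) = 49*(-42 + √(-11 + 3*(25 + 5*(-3)))) = 49*(-42 + √(-11 + 3*(25 - 15))) = 49*(-42 + √(-11 + 3*10)) = 49*(-42 + √(-11 + 30)) = 49*(-42 + √19) = -2058 + 49*√19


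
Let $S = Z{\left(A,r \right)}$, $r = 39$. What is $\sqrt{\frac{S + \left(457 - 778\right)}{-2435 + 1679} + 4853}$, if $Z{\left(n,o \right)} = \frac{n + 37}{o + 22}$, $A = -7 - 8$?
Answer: $\frac{\sqrt{286714069467}}{7686} \approx 69.667$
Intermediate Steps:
$A = -15$
$Z{\left(n,o \right)} = \frac{37 + n}{22 + o}$
$S = \frac{22}{61}$ ($S = \frac{37 - 15}{22 + 39} = \frac{1}{61} \cdot 22 = \frac{22}{61} \approx 0.36066$)
$\sqrt{\frac{S + \left(457 - 778\right)}{-2435 + 1679} + 4853} = \sqrt{\frac{\frac{22}{61} + \left(457 - 778\right)}{-2435 + 1679} + 4853} = \sqrt{\frac{\frac{22}{61} - 321}{-756} + 4853} = \sqrt{\left(- \frac{19559}{61}\right) \left(- \frac{1}{756}\right) + 4853} = \sqrt{\frac{19559}{46116} + 4853} = \sqrt{\frac{223820507}{46116}} = \frac{\sqrt{286714069467}}{7686}$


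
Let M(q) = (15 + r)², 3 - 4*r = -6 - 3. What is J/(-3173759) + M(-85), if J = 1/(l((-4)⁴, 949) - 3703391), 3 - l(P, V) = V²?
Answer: 4734272293986925/14611951524651 ≈ 324.00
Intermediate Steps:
l(P, V) = 3 - V²
r = 3 (r = ¾ - (-6 - 3)/4 = ¾ - ¼*(-9) = ¾ + 9/4 = 3)
J = -1/4603989 (J = 1/((3 - 1*949²) - 3703391) = 1/((3 - 1*900601) - 3703391) = 1/((3 - 900601) - 3703391) = 1/(-900598 - 3703391) = 1/(-4603989) = -1/4603989 ≈ -2.1720e-7)
M(q) = 324 (M(q) = (15 + 3)² = 18² = 324)
J/(-3173759) + M(-85) = -1/4603989/(-3173759) + 324 = -1/4603989*(-1/3173759) + 324 = 1/14611951524651 + 324 = 4734272293986925/14611951524651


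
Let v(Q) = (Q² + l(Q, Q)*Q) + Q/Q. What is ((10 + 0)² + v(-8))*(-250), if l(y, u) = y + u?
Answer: -73250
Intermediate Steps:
l(y, u) = u + y
v(Q) = 1 + 3*Q² (v(Q) = (Q² + (Q + Q)*Q) + Q/Q = (Q² + (2*Q)*Q) + 1 = (Q² + 2*Q²) + 1 = 3*Q² + 1 = 1 + 3*Q²)
((10 + 0)² + v(-8))*(-250) = ((10 + 0)² + (1 + 3*(-8)²))*(-250) = (10² + (1 + 3*64))*(-250) = (100 + (1 + 192))*(-250) = (100 + 193)*(-250) = 293*(-250) = -73250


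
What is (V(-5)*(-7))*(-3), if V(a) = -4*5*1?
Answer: -420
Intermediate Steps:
V(a) = -20 (V(a) = -20*1 = -20)
(V(-5)*(-7))*(-3) = -20*(-7)*(-3) = 140*(-3) = -420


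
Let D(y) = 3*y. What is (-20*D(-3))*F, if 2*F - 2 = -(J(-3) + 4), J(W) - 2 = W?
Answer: -90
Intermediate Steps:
J(W) = 2 + W
F = -½ (F = 1 + (-((2 - 3) + 4))/2 = 1 + (-(-1 + 4))/2 = 1 + (-1*3)/2 = 1 + (½)*(-3) = 1 - 3/2 = -½ ≈ -0.50000)
(-20*D(-3))*F = -60*(-3)*(-½) = -20*(-9)*(-½) = 180*(-½) = -90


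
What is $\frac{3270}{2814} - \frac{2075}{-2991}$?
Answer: $\frac{2603270}{1402779} \approx 1.8558$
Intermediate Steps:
$\frac{3270}{2814} - \frac{2075}{-2991} = 3270 \cdot \frac{1}{2814} - - \frac{2075}{2991} = \frac{545}{469} + \frac{2075}{2991} = \frac{2603270}{1402779}$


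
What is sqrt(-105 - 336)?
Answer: 21*I ≈ 21.0*I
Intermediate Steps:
sqrt(-105 - 336) = sqrt(-441) = 21*I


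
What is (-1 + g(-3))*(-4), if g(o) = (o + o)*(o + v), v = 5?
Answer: 52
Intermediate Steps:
g(o) = 2*o*(5 + o) (g(o) = (o + o)*(o + 5) = (2*o)*(5 + o) = 2*o*(5 + o))
(-1 + g(-3))*(-4) = (-1 + 2*(-3)*(5 - 3))*(-4) = (-1 + 2*(-3)*2)*(-4) = (-1 - 12)*(-4) = -13*(-4) = 52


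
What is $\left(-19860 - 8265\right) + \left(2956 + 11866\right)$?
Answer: $-13303$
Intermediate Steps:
$\left(-19860 - 8265\right) + \left(2956 + 11866\right) = \left(-19860 + \left(-10052 + 1787\right)\right) + 14822 = \left(-19860 - 8265\right) + 14822 = -28125 + 14822 = -13303$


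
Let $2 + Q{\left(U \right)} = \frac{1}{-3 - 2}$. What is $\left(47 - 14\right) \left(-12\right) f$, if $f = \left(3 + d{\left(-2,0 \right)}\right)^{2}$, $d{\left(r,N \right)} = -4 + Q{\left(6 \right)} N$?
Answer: $-396$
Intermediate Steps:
$Q{\left(U \right)} = - \frac{11}{5}$ ($Q{\left(U \right)} = -2 + \frac{1}{-3 - 2} = -2 + \frac{1}{-5} = -2 - \frac{1}{5} = - \frac{11}{5}$)
$d{\left(r,N \right)} = -4 - \frac{11 N}{5}$
$f = 1$ ($f = \left(3 - 4\right)^{2} = \left(-1\right)^{2} = 1$)
$\left(47 - 14\right) \left(-12\right) f = \left(47 - 14\right) \left(-12\right) 1 = 33 \left(-12\right) 1 = \left(-396\right) 1 = -396$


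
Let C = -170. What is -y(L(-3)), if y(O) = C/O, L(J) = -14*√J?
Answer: 85*I*√3/21 ≈ 7.0107*I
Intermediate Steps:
y(O) = -170/O
-y(L(-3)) = -(-170)/((-14*I*√3)) = -(-170)*I*√3/42 = -(-85)*I*√3/21 = 85*I*√3/21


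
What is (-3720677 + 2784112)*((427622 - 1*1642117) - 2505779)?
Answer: 3484278418810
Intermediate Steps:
(-3720677 + 2784112)*((427622 - 1*1642117) - 2505779) = -936565*((427622 - 1642117) - 2505779) = -936565*(-1214495 - 2505779) = -936565*(-3720274) = 3484278418810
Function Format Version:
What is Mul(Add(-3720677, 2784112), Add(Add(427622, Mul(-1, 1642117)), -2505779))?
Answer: 3484278418810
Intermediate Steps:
Mul(Add(-3720677, 2784112), Add(Add(427622, Mul(-1, 1642117)), -2505779)) = Mul(-936565, Add(Add(427622, -1642117), -2505779)) = Mul(-936565, Add(-1214495, -2505779)) = Mul(-936565, -3720274) = 3484278418810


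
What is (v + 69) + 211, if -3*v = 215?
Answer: 625/3 ≈ 208.33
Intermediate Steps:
v = -215/3 (v = -1/3*215 = -215/3 ≈ -71.667)
(v + 69) + 211 = (-215/3 + 69) + 211 = -8/3 + 211 = 625/3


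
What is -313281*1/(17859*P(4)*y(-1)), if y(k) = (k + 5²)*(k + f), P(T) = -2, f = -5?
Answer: -11603/190496 ≈ -0.060909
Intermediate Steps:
y(k) = (-5 + k)*(25 + k) (y(k) = (k + 5²)*(k - 5) = (k + 25)*(-5 + k) = (25 + k)*(-5 + k) = (-5 + k)*(25 + k))
-313281*1/(17859*P(4)*y(-1)) = -313281*(-1/(35718*(-125 + (-1)² + 20*(-1)))) = -313281*(-1/(35718*(-125 + 1 - 20))) = -313281/(17859*(-144*(-2))) = -313281/(17859*288) = -313281/5143392 = -313281*1/5143392 = -11603/190496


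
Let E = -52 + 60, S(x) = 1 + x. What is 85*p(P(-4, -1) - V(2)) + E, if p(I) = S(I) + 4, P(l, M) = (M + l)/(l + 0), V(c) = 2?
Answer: 1477/4 ≈ 369.25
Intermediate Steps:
P(l, M) = (M + l)/l
E = 8
p(I) = 5 + I (p(I) = (1 + I) + 4 = 5 + I)
85*p(P(-4, -1) - V(2)) + E = 85*(5 + ((-1 - 4)/(-4) - 1*2)) + 8 = 85*(5 + (-¼*(-5) - 2)) + 8 = 85*(5 + (5/4 - 2)) + 8 = 85*(5 - ¾) + 8 = 85*(17/4) + 8 = 1445/4 + 8 = 1477/4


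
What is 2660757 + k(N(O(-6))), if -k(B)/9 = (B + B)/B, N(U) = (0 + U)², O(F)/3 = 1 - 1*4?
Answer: 2660739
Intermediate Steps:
O(F) = -9 (O(F) = 3*(1 - 1*4) = 3*(1 - 4) = 3*(-3) = -9)
N(U) = U²
k(B) = -18 (k(B) = -9*(B + B)/B = -9*2*B/B = -9*2 = -18)
2660757 + k(N(O(-6))) = 2660757 - 18 = 2660739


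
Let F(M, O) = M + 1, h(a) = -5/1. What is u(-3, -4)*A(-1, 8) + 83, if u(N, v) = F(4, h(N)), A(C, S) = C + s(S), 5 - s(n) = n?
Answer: 63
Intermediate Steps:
s(n) = 5 - n
h(a) = -5 (h(a) = -5*1 = -5)
F(M, O) = 1 + M
A(C, S) = 5 + C - S (A(C, S) = C + (5 - S) = 5 + C - S)
u(N, v) = 5 (u(N, v) = 1 + 4 = 5)
u(-3, -4)*A(-1, 8) + 83 = 5*(5 - 1 - 1*8) + 83 = 5*(5 - 1 - 8) + 83 = 5*(-4) + 83 = -20 + 83 = 63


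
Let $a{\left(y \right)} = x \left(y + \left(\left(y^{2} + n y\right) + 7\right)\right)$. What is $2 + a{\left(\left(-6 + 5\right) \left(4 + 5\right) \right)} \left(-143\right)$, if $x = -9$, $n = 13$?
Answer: $-48904$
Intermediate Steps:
$a{\left(y \right)} = -63 - 126 y - 9 y^{2}$ ($a{\left(y \right)} = - 9 \left(y + \left(\left(y^{2} + 13 y\right) + 7\right)\right) = - 9 \left(y + \left(7 + y^{2} + 13 y\right)\right) = - 9 \left(7 + y^{2} + 14 y\right) = -63 - 126 y - 9 y^{2}$)
$2 + a{\left(\left(-6 + 5\right) \left(4 + 5\right) \right)} \left(-143\right) = 2 + \left(-63 - 126 \left(-6 + 5\right) \left(4 + 5\right) - 9 \left(\left(-6 + 5\right) \left(4 + 5\right)\right)^{2}\right) \left(-143\right) = 2 + \left(-63 - 126 \left(\left(-1\right) 9\right) - 9 \left(\left(-1\right) 9\right)^{2}\right) \left(-143\right) = 2 + \left(-63 - -1134 - 9 \left(-9\right)^{2}\right) \left(-143\right) = 2 + \left(-63 + 1134 - 729\right) \left(-143\right) = 2 + 342 \left(-143\right) = 2 - 48906 = -48904$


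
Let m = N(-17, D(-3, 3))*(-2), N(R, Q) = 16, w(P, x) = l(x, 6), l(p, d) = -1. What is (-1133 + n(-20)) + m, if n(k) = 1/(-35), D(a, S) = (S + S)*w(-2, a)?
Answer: -40776/35 ≈ -1165.0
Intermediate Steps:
w(P, x) = -1
D(a, S) = -2*S (D(a, S) = (S + S)*(-1) = (2*S)*(-1) = -2*S)
m = -32 (m = 16*(-2) = -32)
n(k) = -1/35
(-1133 + n(-20)) + m = (-1133 - 1/35) - 32 = -39656/35 - 32 = -40776/35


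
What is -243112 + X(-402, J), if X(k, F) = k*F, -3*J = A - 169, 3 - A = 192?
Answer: -291084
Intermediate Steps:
A = -189 (A = 3 - 1*192 = 3 - 192 = -189)
J = 358/3 (J = -(-189 - 169)/3 = -⅓*(-358) = 358/3 ≈ 119.33)
X(k, F) = F*k
-243112 + X(-402, J) = -243112 + (358/3)*(-402) = -243112 - 47972 = -291084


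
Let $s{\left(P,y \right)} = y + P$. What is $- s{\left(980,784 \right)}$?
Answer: $-1764$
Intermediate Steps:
$s{\left(P,y \right)} = P + y$
$- s{\left(980,784 \right)} = - (980 + 784) = \left(-1\right) 1764 = -1764$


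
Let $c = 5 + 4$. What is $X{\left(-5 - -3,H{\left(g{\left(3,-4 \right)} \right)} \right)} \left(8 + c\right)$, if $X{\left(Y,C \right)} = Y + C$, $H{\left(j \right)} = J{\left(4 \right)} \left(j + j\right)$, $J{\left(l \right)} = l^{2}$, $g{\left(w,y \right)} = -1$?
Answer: $-578$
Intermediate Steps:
$c = 9$
$H{\left(j \right)} = 32 j$ ($H{\left(j \right)} = 4^{2} \left(j + j\right) = 16 \cdot 2 j = 32 j$)
$X{\left(Y,C \right)} = C + Y$
$X{\left(-5 - -3,H{\left(g{\left(3,-4 \right)} \right)} \right)} \left(8 + c\right) = \left(32 \left(-1\right) - 2\right) \left(8 + 9\right) = \left(-32 + \left(-5 + 3\right)\right) 17 = \left(-32 - 2\right) 17 = \left(-34\right) 17 = -578$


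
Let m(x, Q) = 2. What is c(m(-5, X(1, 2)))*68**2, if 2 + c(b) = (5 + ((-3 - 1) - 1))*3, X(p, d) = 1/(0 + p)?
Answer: -9248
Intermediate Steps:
X(p, d) = 1/p
c(b) = -2 (c(b) = -2 + (5 + ((-3 - 1) - 1))*3 = -2 + (5 + (-4 - 1))*3 = -2 + (5 - 5)*3 = -2 + 0*3 = -2 + 0 = -2)
c(m(-5, X(1, 2)))*68**2 = -2*68**2 = -2*4624 = -9248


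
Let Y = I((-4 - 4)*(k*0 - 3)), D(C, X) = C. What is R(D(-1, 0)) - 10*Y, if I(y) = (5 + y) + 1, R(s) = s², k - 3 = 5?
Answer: -299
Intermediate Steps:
k = 8 (k = 3 + 5 = 8)
I(y) = 6 + y
Y = 30 (Y = 6 + (-4 - 4)*(8*0 - 3) = 6 - 8*(0 - 3) = 6 - 8*(-3) = 6 + 24 = 30)
R(D(-1, 0)) - 10*Y = (-1)² - 10*30 = 1 - 300 = -299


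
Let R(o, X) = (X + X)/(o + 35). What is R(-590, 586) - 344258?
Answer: -191064362/555 ≈ -3.4426e+5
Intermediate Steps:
R(o, X) = 2*X/(35 + o) (R(o, X) = (2*X)/(35 + o) = 2*X/(35 + o))
R(-590, 586) - 344258 = 2*586/(35 - 590) - 344258 = 2*586/(-555) - 344258 = 2*586*(-1/555) - 344258 = -1172/555 - 344258 = -191064362/555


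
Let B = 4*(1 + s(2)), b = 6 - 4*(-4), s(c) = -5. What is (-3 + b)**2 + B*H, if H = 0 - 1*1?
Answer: 377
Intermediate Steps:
H = -1 (H = 0 - 1 = -1)
b = 22 (b = 6 + 16 = 22)
B = -16 (B = 4*(1 - 5) = 4*(-4) = -16)
(-3 + b)**2 + B*H = (-3 + 22)**2 - 16*(-1) = 19**2 + 16 = 361 + 16 = 377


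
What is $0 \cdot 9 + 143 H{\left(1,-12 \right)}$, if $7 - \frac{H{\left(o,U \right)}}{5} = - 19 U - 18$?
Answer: $-145145$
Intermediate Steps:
$H{\left(o,U \right)} = 125 + 95 U$ ($H{\left(o,U \right)} = 35 - 5 \left(- 19 U - 18\right) = 35 - 5 \left(-18 - 19 U\right) = 35 + \left(90 + 95 U\right) = 125 + 95 U$)
$0 \cdot 9 + 143 H{\left(1,-12 \right)} = 0 \cdot 9 + 143 \left(125 + 95 \left(-12\right)\right) = 0 + 143 \left(125 - 1140\right) = 0 + 143 \left(-1015\right) = 0 - 145145 = -145145$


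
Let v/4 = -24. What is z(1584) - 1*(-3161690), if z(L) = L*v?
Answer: 3009626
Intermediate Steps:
v = -96 (v = 4*(-24) = -96)
z(L) = -96*L (z(L) = L*(-96) = -96*L)
z(1584) - 1*(-3161690) = -96*1584 - 1*(-3161690) = -152064 + 3161690 = 3009626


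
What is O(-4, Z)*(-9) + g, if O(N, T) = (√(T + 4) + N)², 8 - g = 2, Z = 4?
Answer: -210 + 144*√2 ≈ -6.3532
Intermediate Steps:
g = 6 (g = 8 - 1*2 = 8 - 2 = 6)
O(N, T) = (N + √(4 + T))² (O(N, T) = (√(4 + T) + N)² = (N + √(4 + T))²)
O(-4, Z)*(-9) + g = (-4 + √(4 + 4))²*(-9) + 6 = (-4 + √8)²*(-9) + 6 = (-4 + 2*√2)²*(-9) + 6 = -9*(-4 + 2*√2)² + 6 = 6 - 9*(-4 + 2*√2)²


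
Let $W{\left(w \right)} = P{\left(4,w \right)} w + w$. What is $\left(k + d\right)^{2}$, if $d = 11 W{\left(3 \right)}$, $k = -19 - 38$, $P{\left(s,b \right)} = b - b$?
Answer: $576$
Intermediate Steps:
$P{\left(s,b \right)} = 0$
$W{\left(w \right)} = w$ ($W{\left(w \right)} = 0 w + w = 0 + w = w$)
$k = -57$
$d = 33$ ($d = 11 \cdot 3 = 33$)
$\left(k + d\right)^{2} = \left(-57 + 33\right)^{2} = \left(-24\right)^{2} = 576$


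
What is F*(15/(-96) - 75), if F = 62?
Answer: -74555/16 ≈ -4659.7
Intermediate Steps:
F*(15/(-96) - 75) = 62*(15/(-96) - 75) = 62*(15*(-1/96) - 75) = 62*(-5/32 - 75) = 62*(-2405/32) = -74555/16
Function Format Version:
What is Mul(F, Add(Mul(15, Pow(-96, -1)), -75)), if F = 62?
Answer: Rational(-74555, 16) ≈ -4659.7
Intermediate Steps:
Mul(F, Add(Mul(15, Pow(-96, -1)), -75)) = Mul(62, Add(Mul(15, Pow(-96, -1)), -75)) = Mul(62, Add(Mul(15, Rational(-1, 96)), -75)) = Mul(62, Add(Rational(-5, 32), -75)) = Mul(62, Rational(-2405, 32)) = Rational(-74555, 16)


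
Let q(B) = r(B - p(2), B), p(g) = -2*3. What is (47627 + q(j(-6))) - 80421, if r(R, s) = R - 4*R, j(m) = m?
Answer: -32794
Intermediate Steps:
p(g) = -6
r(R, s) = -3*R
q(B) = -18 - 3*B (q(B) = -3*(B - 1*(-6)) = -3*(B + 6) = -3*(6 + B) = -18 - 3*B)
(47627 + q(j(-6))) - 80421 = (47627 + (-18 - 3*(-6))) - 80421 = (47627 + (-18 + 18)) - 80421 = (47627 + 0) - 80421 = 47627 - 80421 = -32794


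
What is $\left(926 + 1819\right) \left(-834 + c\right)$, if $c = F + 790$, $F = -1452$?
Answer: $-4106520$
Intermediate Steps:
$c = -662$ ($c = -1452 + 790 = -662$)
$\left(926 + 1819\right) \left(-834 + c\right) = \left(926 + 1819\right) \left(-834 - 662\right) = 2745 \left(-1496\right) = -4106520$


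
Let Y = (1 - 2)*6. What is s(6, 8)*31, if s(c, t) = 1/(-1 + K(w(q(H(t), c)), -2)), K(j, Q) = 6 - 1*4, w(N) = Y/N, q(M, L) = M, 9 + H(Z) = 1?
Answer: 31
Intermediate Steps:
H(Z) = -8 (H(Z) = -9 + 1 = -8)
Y = -6 (Y = -1*6 = -6)
w(N) = -6/N
K(j, Q) = 2 (K(j, Q) = 6 - 4 = 2)
s(c, t) = 1 (s(c, t) = 1/(-1 + 2) = 1/1 = 1)
s(6, 8)*31 = 1*31 = 31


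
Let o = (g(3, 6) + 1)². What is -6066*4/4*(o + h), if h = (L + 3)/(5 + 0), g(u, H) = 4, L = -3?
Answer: -151650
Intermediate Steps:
h = 0 (h = (-3 + 3)/(5 + 0) = 0/5 = 0*(⅕) = 0)
o = 25 (o = (4 + 1)² = 5² = 25)
-6066*4/4*(o + h) = -6066*4/4*(25 + 0) = -6066*4*(¼)*25 = -6066*25 = -151650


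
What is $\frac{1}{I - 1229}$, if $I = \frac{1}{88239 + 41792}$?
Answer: $- \frac{130031}{159808098} \approx -0.00081367$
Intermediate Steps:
$I = \frac{1}{130031} \approx 7.6905 \cdot 10^{-6}$
$\frac{1}{I - 1229} = \frac{1}{\frac{1}{130031} - 1229} = \frac{1}{- \frac{159808098}{130031}} = - \frac{130031}{159808098}$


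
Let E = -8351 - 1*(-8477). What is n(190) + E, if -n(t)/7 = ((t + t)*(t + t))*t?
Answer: -192051874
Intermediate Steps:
E = 126 (E = -8351 + 8477 = 126)
n(t) = -28*t³ (n(t) = -7*(t + t)*(t + t)*t = -7*(2*t)*(2*t)*t = -7*4*t²*t = -28*t³)
n(190) + E = -28*190³ + 126 = -28*6859000 + 126 = -192052000 + 126 = -192051874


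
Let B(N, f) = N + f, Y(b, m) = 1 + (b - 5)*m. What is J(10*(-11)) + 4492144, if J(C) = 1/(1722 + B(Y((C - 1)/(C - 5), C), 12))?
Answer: 225114812295/50113 ≈ 4.4921e+6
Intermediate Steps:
Y(b, m) = 1 + m*(-5 + b) (Y(b, m) = 1 + (-5 + b)*m = 1 + m*(-5 + b))
J(C) = 1/(1735 - 5*C + C*(-1 + C)/(-5 + C)) (J(C) = 1/(1722 + ((1 - 5*C + ((C - 1)/(C - 5))*C) + 12)) = 1/(1722 + ((1 - 5*C + ((-1 + C)/(-5 + C))*C) + 12)) = 1/(1722 + ((1 - 5*C + C*(-1 + C)/(-5 + C)) + 12)) = 1/(1722 + (13 - 5*C + C*(-1 + C)/(-5 + C))) = 1/(1735 - 5*C + C*(-1 + C)/(-5 + C)))
J(10*(-11)) + 4492144 = (5 - 10*(-11))/(8675 - 17590*(-11) + 4*(10*(-11))²) + 4492144 = (5 - 1*(-110))/(8675 - 1759*(-110) + 4*(-110)²) + 4492144 = (5 + 110)/(8675 + 193490 + 4*12100) + 4492144 = 115/(8675 + 193490 + 48400) + 4492144 = 115/250565 + 4492144 = (1/250565)*115 + 4492144 = 23/50113 + 4492144 = 225114812295/50113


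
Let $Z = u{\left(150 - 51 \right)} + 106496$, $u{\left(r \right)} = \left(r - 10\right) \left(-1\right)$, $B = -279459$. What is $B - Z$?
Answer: $-385866$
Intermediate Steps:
$u{\left(r \right)} = 10 - r$ ($u{\left(r \right)} = \left(-10 + r\right) \left(-1\right) = 10 - r$)
$Z = 106407$ ($Z = \left(10 - \left(150 - 51\right)\right) + 106496 = \left(10 - 99\right) + 106496 = -89 + 106496 = 106407$)
$B - Z = -279459 - 106407 = -385866$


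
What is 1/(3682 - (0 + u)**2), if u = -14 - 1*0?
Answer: 1/3486 ≈ 0.00028686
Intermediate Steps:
u = -14 (u = -14 + 0 = -14)
1/(3682 - (0 + u)**2) = 1/(3682 - (0 - 14)**2) = 1/(3682 - 1*(-14)**2) = 1/(3682 - 1*196) = 1/(3682 - 196) = 1/3486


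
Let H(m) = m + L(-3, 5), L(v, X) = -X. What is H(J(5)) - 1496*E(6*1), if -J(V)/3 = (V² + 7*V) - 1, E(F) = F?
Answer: -9158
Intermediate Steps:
J(V) = 3 - 21*V - 3*V² (J(V) = -3*((V² + 7*V) - 1) = -3*(-1 + V² + 7*V) = 3 - 21*V - 3*V²)
H(m) = -5 + m (H(m) = m - 1*5 = m - 5 = -5 + m)
H(J(5)) - 1496*E(6*1) = (-5 + (3 - 21*5 - 3*5²)) - 8976 = (-5 + (3 - 105 - 3*25)) - 1496*6 = (-5 + (3 - 105 - 75)) - 8976 = (-5 - 177) - 8976 = -182 - 8976 = -9158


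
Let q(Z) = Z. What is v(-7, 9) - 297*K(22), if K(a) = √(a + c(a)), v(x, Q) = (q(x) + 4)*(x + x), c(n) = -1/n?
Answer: 42 - 27*√10626/2 ≈ -1349.6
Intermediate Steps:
v(x, Q) = 2*x*(4 + x) (v(x, Q) = (x + 4)*(x + x) = (4 + x)*(2*x) = 2*x*(4 + x))
K(a) = √(a - 1/a)
v(-7, 9) - 297*K(22) = 2*(-7)*(4 - 7) - 297*√(22 - 1/22) = 2*(-7)*(-3) - 297*√(22 - 1*1/22) = 42 - 297*√(22 - 1/22) = 42 - 27*√10626/2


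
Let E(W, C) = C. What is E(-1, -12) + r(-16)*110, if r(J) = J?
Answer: -1772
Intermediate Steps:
E(-1, -12) + r(-16)*110 = -12 - 16*110 = -12 - 1760 = -1772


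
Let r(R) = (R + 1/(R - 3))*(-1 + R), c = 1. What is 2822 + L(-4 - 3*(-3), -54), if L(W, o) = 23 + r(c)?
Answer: 2845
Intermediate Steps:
r(R) = (-1 + R)*(R + 1/(-3 + R)) (r(R) = (R + 1/(-3 + R))*(-1 + R) = (-1 + R)*(R + 1/(-3 + R)))
L(W, o) = 23 (L(W, o) = 23 + (-1 + 1³ - 4*1² + 4*1)/(-3 + 1) = 23 + (-1 + 1 - 4*1 + 4)/(-2) = 23 - (-1 + 1 - 4 + 4)/2 = 23 - ½*0 = 23 + 0 = 23)
2822 + L(-4 - 3*(-3), -54) = 2822 + 23 = 2845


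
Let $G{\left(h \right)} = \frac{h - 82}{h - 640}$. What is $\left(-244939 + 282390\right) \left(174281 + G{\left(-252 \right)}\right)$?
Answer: $\frac{2911047242343}{446} \approx 6.527 \cdot 10^{9}$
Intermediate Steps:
$G{\left(h \right)} = \frac{-82 + h}{-640 + h}$
$\left(-244939 + 282390\right) \left(174281 + G{\left(-252 \right)}\right) = \left(-244939 + 282390\right) \left(174281 + \frac{-82 - 252}{-640 - 252}\right) = 37451 \left(174281 + \frac{1}{-892} \left(-334\right)\right) = 37451 \left(174281 - - \frac{167}{446}\right) = 37451 \left(174281 + \frac{167}{446}\right) = 37451 \cdot \frac{77729493}{446} = \frac{2911047242343}{446}$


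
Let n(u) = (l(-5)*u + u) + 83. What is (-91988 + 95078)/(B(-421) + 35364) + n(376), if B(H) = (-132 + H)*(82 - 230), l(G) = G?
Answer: -83274739/58604 ≈ -1421.0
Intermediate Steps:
B(H) = 19536 - 148*H (B(H) = (-132 + H)*(-148) = 19536 - 148*H)
n(u) = 83 - 4*u (n(u) = (-5*u + u) + 83 = -4*u + 83 = 83 - 4*u)
(-91988 + 95078)/(B(-421) + 35364) + n(376) = (-91988 + 95078)/((19536 - 148*(-421)) + 35364) + (83 - 4*376) = 3090/((19536 + 62308) + 35364) + (83 - 1504) = 3090/(81844 + 35364) - 1421 = 3090/117208 - 1421 = 3090*(1/117208) - 1421 = 1545/58604 - 1421 = -83274739/58604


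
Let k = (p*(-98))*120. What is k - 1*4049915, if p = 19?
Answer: -4273355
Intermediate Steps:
k = -223440 (k = (19*(-98))*120 = -1862*120 = -223440)
k - 1*4049915 = -223440 - 1*4049915 = -223440 - 4049915 = -4273355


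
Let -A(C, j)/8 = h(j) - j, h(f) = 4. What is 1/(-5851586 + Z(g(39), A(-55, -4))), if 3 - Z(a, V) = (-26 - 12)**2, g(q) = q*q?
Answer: -1/5853027 ≈ -1.7085e-7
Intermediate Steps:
g(q) = q**2
A(C, j) = -32 + 8*j (A(C, j) = -8*(4 - j) = -32 + 8*j)
Z(a, V) = -1441 (Z(a, V) = 3 - (-26 - 12)**2 = 3 - 1*(-38)**2 = 3 - 1*1444 = 3 - 1444 = -1441)
1/(-5851586 + Z(g(39), A(-55, -4))) = 1/(-5851586 - 1441) = 1/(-5853027) = -1/5853027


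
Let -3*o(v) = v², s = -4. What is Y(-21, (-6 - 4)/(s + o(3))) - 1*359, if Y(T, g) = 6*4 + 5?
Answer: -330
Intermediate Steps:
o(v) = -v²/3
Y(T, g) = 29 (Y(T, g) = 24 + 5 = 29)
Y(-21, (-6 - 4)/(s + o(3))) - 1*359 = 29 - 1*359 = 29 - 359 = -330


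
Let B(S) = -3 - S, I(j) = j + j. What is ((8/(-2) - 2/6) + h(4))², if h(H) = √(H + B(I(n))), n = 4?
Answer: 106/9 - 26*I*√7/3 ≈ 11.778 - 22.93*I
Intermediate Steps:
I(j) = 2*j
h(H) = √(-11 + H) (h(H) = √(H + (-3 - 2*4)) = √(H + (-3 - 1*8)) = √(H + (-3 - 8)) = √(H - 11) = √(-11 + H))
((8/(-2) - 2/6) + h(4))² = ((8/(-2) - 2/6) + √(-11 + 4))² = ((8*(-½) - 2*⅙) + √(-7))² = ((-4 - ⅓) + I*√7)² = (-13/3 + I*√7)²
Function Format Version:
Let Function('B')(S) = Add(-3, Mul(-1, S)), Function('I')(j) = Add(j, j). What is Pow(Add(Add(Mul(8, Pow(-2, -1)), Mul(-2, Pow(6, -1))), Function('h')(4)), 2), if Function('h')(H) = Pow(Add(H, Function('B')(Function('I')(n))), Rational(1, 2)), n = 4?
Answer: Add(Rational(106, 9), Mul(Rational(-26, 3), I, Pow(7, Rational(1, 2)))) ≈ Add(11.778, Mul(-22.930, I))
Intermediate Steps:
Function('I')(j) = Mul(2, j)
Function('h')(H) = Pow(Add(-11, H), Rational(1, 2)) (Function('h')(H) = Pow(Add(H, Add(-3, Mul(-1, Mul(2, 4)))), Rational(1, 2)) = Pow(Add(H, Add(-3, Mul(-1, 8))), Rational(1, 2)) = Pow(Add(H, Add(-3, -8)), Rational(1, 2)) = Pow(Add(H, -11), Rational(1, 2)) = Pow(Add(-11, H), Rational(1, 2)))
Pow(Add(Add(Mul(8, Pow(-2, -1)), Mul(-2, Pow(6, -1))), Function('h')(4)), 2) = Pow(Add(Add(Mul(8, Pow(-2, -1)), Mul(-2, Pow(6, -1))), Pow(Add(-11, 4), Rational(1, 2))), 2) = Pow(Add(Add(Mul(8, Rational(-1, 2)), Mul(-2, Rational(1, 6))), Pow(-7, Rational(1, 2))), 2) = Pow(Add(Add(-4, Rational(-1, 3)), Mul(I, Pow(7, Rational(1, 2)))), 2) = Pow(Add(Rational(-13, 3), Mul(I, Pow(7, Rational(1, 2)))), 2)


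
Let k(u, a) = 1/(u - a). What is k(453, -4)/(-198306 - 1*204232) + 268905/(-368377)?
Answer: -49467728135107/67766583557482 ≈ -0.72997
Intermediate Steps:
k(453, -4)/(-198306 - 1*204232) + 268905/(-368377) = 1/((453 - 1*(-4))*(-198306 - 1*204232)) + 268905/(-368377) = 1/((453 + 4)*(-198306 - 204232)) + 268905*(-1/368377) = 1/(457*(-402538)) - 268905/368377 = (1/457)*(-1/402538) - 268905/368377 = -1/183959866 - 268905/368377 = -49467728135107/67766583557482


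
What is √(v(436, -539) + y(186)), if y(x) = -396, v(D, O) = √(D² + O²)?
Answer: √(-396 + √480617) ≈ 17.241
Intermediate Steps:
√(v(436, -539) + y(186)) = √(√(436² + (-539)²) - 396) = √(√(190096 + 290521) - 396) = √(√480617 - 396) = √(-396 + √480617)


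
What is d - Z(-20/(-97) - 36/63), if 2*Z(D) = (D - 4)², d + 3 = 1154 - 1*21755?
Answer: -9503681412/461041 ≈ -20614.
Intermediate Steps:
d = -20604 (d = -3 + (1154 - 1*21755) = -3 + (1154 - 21755) = -3 - 20601 = -20604)
Z(D) = (-4 + D)²/2 (Z(D) = (D - 4)²/2 = (-4 + D)²/2)
d - Z(-20/(-97) - 36/63) = -20604 - (-4 + (-20/(-97) - 36/63))²/2 = -20604 - (-4 + (-20*(-1/97) - 36*1/63))²/2 = -20604 - (-4 + (20/97 - 4/7))²/2 = -20604 - (-4 - 248/679)²/2 = -20604 - (-2964/679)²/2 = -20604 - 8785296/(2*461041) = -20604 - 1*4392648/461041 = -20604 - 4392648/461041 = -9503681412/461041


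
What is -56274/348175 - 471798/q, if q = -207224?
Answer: 76303472637/36075108100 ≈ 2.1151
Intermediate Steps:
-56274/348175 - 471798/q = -56274/348175 - 471798/(-207224) = -56274*1/348175 - 471798*(-1/207224) = -56274/348175 + 235899/103612 = 76303472637/36075108100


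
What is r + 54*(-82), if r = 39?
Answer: -4389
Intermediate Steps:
r + 54*(-82) = 39 + 54*(-82) = 39 - 4428 = -4389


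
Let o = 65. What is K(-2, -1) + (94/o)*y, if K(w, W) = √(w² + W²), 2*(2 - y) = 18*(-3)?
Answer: 2726/65 + √5 ≈ 44.175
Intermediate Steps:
y = 29 (y = 2 - 9*(-3) = 2 - ½*(-54) = 2 + 27 = 29)
K(w, W) = √(W² + w²)
K(-2, -1) + (94/o)*y = √((-1)² + (-2)²) + (94/65)*29 = √(1 + 4) + (94*(1/65))*29 = √5 + (94/65)*29 = √5 + 2726/65 = 2726/65 + √5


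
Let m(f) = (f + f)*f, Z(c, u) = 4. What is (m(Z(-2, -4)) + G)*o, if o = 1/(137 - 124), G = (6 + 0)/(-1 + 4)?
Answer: 34/13 ≈ 2.6154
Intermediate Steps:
m(f) = 2*f² (m(f) = (2*f)*f = 2*f²)
G = 2 (G = 6/3 = 6*(⅓) = 2)
o = 1/13 ≈ 0.076923
(m(Z(-2, -4)) + G)*o = (2*4² + 2)*(1/13) = (2*16 + 2)*(1/13) = (32 + 2)*(1/13) = 34*(1/13) = 34/13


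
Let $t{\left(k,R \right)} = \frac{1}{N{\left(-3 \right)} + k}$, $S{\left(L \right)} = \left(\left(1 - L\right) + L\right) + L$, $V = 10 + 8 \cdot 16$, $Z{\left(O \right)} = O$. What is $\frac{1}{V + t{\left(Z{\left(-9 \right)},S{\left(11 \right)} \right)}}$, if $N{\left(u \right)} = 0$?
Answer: $\frac{9}{1241} \approx 0.0072522$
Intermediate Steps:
$V = 138$ ($V = 10 + 128 = 138$)
$S{\left(L \right)} = 1 + L$
$t{\left(k,R \right)} = \frac{1}{k}$ ($t{\left(k,R \right)} = \frac{1}{0 + k} = \frac{1}{k}$)
$\frac{1}{V + t{\left(Z{\left(-9 \right)},S{\left(11 \right)} \right)}} = \frac{1}{138 + \frac{1}{-9}} = \frac{1}{138 - \frac{1}{9}} = \frac{1}{\frac{1241}{9}} = \frac{9}{1241}$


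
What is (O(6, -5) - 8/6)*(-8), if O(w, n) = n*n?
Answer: -568/3 ≈ -189.33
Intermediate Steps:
O(w, n) = n²
(O(6, -5) - 8/6)*(-8) = ((-5)² - 8/6)*(-8) = (25 - 8*⅙)*(-8) = (25 - 4/3)*(-8) = (71/3)*(-8) = -568/3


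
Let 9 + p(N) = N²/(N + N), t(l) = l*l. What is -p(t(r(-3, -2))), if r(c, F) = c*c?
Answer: -63/2 ≈ -31.500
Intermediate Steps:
r(c, F) = c²
t(l) = l²
p(N) = -9 + N/2 (p(N) = -9 + N²/(N + N) = -9 + N²/((2*N)) = -9 + (1/(2*N))*N² = -9 + N/2)
-p(t(r(-3, -2))) = -(-9 + ((-3)²)²/2) = -(-9 + (½)*9²) = -(-9 + (½)*81) = -(-9 + 81/2) = -1*63/2 = -63/2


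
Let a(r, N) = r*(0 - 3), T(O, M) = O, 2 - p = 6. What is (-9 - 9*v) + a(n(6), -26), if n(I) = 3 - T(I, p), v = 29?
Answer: -261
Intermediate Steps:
p = -4 (p = 2 - 1*6 = 2 - 6 = -4)
n(I) = 3 - I
a(r, N) = -3*r (a(r, N) = r*(-3) = -3*r)
(-9 - 9*v) + a(n(6), -26) = (-9 - 9*29) - 3*(3 - 1*6) = (-9 - 261) - 3*(3 - 6) = -270 - 3*(-3) = -270 + 9 = -261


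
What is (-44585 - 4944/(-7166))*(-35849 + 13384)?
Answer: 3588684522095/3583 ≈ 1.0016e+9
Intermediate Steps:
(-44585 - 4944/(-7166))*(-35849 + 13384) = (-44585 - 4944*(-1/7166))*(-22465) = (-44585 + 2472/3583)*(-22465) = -159745583/3583*(-22465) = 3588684522095/3583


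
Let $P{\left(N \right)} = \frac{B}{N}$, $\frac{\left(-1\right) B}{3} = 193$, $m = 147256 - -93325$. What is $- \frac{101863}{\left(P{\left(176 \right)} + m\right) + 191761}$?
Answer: $- \frac{17927888}{76091613} \approx -0.23561$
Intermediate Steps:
$m = 240581$ ($m = 147256 + 93325 = 240581$)
$B = -579$ ($B = \left(-3\right) 193 = -579$)
$P{\left(N \right)} = - \frac{579}{N}$
$- \frac{101863}{\left(P{\left(176 \right)} + m\right) + 191761} = - \frac{101863}{\left(- \frac{579}{176} + 240581\right) + 191761} = - \frac{101863}{\frac{42341677}{176} + 191761} = - \frac{101863}{\frac{76091613}{176}} = \left(-101863\right) \frac{176}{76091613} = - \frac{17927888}{76091613}$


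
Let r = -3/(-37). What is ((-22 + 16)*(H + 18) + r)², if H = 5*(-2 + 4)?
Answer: 38601369/1369 ≈ 28197.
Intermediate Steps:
r = 3/37 (r = -3*(-1/37) = 3/37 ≈ 0.081081)
H = 10 (H = 5*2 = 10)
((-22 + 16)*(H + 18) + r)² = ((-22 + 16)*(10 + 18) + 3/37)² = (-6*28 + 3/37)² = (-168 + 3/37)² = (-6213/37)² = 38601369/1369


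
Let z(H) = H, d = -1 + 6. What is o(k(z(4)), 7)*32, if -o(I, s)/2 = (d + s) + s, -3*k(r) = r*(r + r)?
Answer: -1216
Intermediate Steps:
d = 5
k(r) = -2*r²/3 (k(r) = -r*(r + r)/3 = -r*2*r/3 = -2*r²/3)
o(I, s) = -10 - 4*s (o(I, s) = -2*((5 + s) + s) = -2*(5 + 2*s) = -10 - 4*s)
o(k(z(4)), 7)*32 = (-10 - 4*7)*32 = (-10 - 28)*32 = -38*32 = -1216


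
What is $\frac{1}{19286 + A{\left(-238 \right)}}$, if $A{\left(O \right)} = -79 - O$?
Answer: $\frac{1}{19445} \approx 5.1427 \cdot 10^{-5}$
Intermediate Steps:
$\frac{1}{19286 + A{\left(-238 \right)}} = \frac{1}{19286 - -159} = \frac{1}{19286 + \left(-79 + 238\right)} = \frac{1}{19286 + 159} = \frac{1}{19445}$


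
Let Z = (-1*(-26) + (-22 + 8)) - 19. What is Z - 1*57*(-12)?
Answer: 677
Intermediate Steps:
Z = -7 (Z = (26 - 14) - 19 = 12 - 19 = -7)
Z - 1*57*(-12) = -7 - 1*57*(-12) = -7 - 57*(-12) = -7 + 684 = 677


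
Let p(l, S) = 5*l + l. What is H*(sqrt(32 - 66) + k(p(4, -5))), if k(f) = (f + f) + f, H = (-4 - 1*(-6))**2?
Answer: 288 + 4*I*sqrt(34) ≈ 288.0 + 23.324*I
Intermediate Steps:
p(l, S) = 6*l
H = 4 (H = (-4 + 6)**2 = 2**2 = 4)
k(f) = 3*f (k(f) = 2*f + f = 3*f)
H*(sqrt(32 - 66) + k(p(4, -5))) = 4*(sqrt(32 - 66) + 3*(6*4)) = 4*(sqrt(-34) + 3*24) = 4*(I*sqrt(34) + 72) = 4*(72 + I*sqrt(34)) = 288 + 4*I*sqrt(34)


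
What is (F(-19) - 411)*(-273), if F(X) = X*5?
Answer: 138138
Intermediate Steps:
F(X) = 5*X
(F(-19) - 411)*(-273) = (5*(-19) - 411)*(-273) = (-95 - 411)*(-273) = -506*(-273) = 138138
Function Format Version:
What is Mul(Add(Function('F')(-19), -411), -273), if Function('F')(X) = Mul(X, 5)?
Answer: 138138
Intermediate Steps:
Function('F')(X) = Mul(5, X)
Mul(Add(Function('F')(-19), -411), -273) = Mul(Add(Mul(5, -19), -411), -273) = Mul(Add(-95, -411), -273) = Mul(-506, -273) = 138138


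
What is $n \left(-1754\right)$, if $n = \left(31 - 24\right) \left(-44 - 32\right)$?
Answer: $933128$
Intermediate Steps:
$n = -532$ ($n = 7 \left(-76\right) = -532$)
$n \left(-1754\right) = \left(-532\right) \left(-1754\right) = 933128$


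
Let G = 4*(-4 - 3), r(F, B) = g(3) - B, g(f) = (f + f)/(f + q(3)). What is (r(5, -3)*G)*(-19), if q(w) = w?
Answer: 2128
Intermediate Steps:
g(f) = 2*f/(3 + f) (g(f) = (f + f)/(f + 3) = (2*f)/(3 + f) = 2*f/(3 + f))
r(F, B) = 1 - B (r(F, B) = 2*3/(3 + 3) - B = 2*3/6 - B = 2*3*(⅙) - B = 1 - B)
G = -28 (G = 4*(-7) = -28)
(r(5, -3)*G)*(-19) = ((1 - 1*(-3))*(-28))*(-19) = ((1 + 3)*(-28))*(-19) = (4*(-28))*(-19) = -112*(-19) = 2128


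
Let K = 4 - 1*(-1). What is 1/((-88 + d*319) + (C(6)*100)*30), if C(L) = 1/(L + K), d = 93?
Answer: 11/328369 ≈ 3.3499e-5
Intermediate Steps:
K = 5 (K = 4 + 1 = 5)
C(L) = 1/(5 + L) (C(L) = 1/(L + 5) = 1/(5 + L))
1/((-88 + d*319) + (C(6)*100)*30) = 1/((-88 + 93*319) + (100/(5 + 6))*30) = 1/((-88 + 29667) + (100/11)*30) = 1/(29579 + ((1/11)*100)*30) = 1/(29579 + (100/11)*30) = 1/(29579 + 3000/11) = 1/(328369/11) = 11/328369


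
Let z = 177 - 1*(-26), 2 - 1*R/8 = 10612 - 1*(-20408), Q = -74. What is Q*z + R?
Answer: -263166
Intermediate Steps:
R = -248144 (R = 16 - 8*(10612 - 1*(-20408)) = 16 - 8*(10612 + 20408) = 16 - 8*31020 = 16 - 248160 = -248144)
z = 203 (z = 177 + 26 = 203)
Q*z + R = -74*203 - 248144 = -15022 - 248144 = -263166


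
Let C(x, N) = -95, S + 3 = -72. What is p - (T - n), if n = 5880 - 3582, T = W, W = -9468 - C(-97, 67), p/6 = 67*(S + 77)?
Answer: 12475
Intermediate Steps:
S = -75 (S = -3 - 72 = -75)
p = 804 (p = 6*(67*(-75 + 77)) = 6*(67*2) = 6*134 = 804)
W = -9373 (W = -9468 - 1*(-95) = -9468 + 95 = -9373)
T = -9373
n = 2298
p - (T - n) = 804 - (-9373 - 1*2298) = 804 - (-9373 - 2298) = 804 - 1*(-11671) = 804 + 11671 = 12475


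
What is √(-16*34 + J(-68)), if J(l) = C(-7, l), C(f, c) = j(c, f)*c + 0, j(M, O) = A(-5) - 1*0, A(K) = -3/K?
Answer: 2*I*√3655/5 ≈ 24.183*I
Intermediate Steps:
j(M, O) = ⅗ (j(M, O) = -3/(-5) - 1*0 = -3*(-⅕) + 0 = ⅗ + 0 = ⅗)
C(f, c) = 3*c/5 (C(f, c) = 3*c/5 + 0 = 3*c/5)
J(l) = 3*l/5
√(-16*34 + J(-68)) = √(-16*34 + (⅗)*(-68)) = √(-544 - 204/5) = √(-2924/5) = 2*I*√3655/5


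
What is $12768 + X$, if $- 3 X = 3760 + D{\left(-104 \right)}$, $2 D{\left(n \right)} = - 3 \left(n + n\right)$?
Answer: $\frac{34232}{3} \approx 11411.0$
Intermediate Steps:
$D{\left(n \right)} = - 3 n$ ($D{\left(n \right)} = \frac{\left(-3\right) \left(n + n\right)}{2} = \frac{\left(-3\right) 2 n}{2} = \frac{\left(-6\right) n}{2} = - 3 n$)
$X = - \frac{4072}{3}$ ($X = - \frac{3760 - -312}{3} = - \frac{3760 + 312}{3} = \left(- \frac{1}{3}\right) 4072 = - \frac{4072}{3} \approx -1357.3$)
$12768 + X = 12768 - \frac{4072}{3} = \frac{34232}{3}$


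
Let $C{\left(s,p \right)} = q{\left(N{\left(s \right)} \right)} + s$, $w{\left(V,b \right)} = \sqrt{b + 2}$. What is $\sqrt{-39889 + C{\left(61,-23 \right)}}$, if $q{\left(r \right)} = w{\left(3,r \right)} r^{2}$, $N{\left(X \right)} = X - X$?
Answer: $2 i \sqrt{9957} \approx 199.57 i$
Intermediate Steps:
$w{\left(V,b \right)} = \sqrt{2 + b}$
$N{\left(X \right)} = 0$
$q{\left(r \right)} = r^{2} \sqrt{2 + r}$ ($q{\left(r \right)} = \sqrt{2 + r} r^{2} = r^{2} \sqrt{2 + r}$)
$C{\left(s,p \right)} = s$ ($C{\left(s,p \right)} = 0^{2} \sqrt{2 + 0} + s = 0 \sqrt{2} + s = 0 + s = s$)
$\sqrt{-39889 + C{\left(61,-23 \right)}} = \sqrt{-39889 + 61} = \sqrt{-39828} = 2 i \sqrt{9957}$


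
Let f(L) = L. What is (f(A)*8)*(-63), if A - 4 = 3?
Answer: -3528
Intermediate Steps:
A = 7 (A = 4 + 3 = 7)
(f(A)*8)*(-63) = (7*8)*(-63) = 56*(-63) = -3528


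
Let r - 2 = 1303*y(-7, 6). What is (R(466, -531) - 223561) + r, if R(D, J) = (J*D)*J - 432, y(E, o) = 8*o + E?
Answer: 131223258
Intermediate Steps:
y(E, o) = E + 8*o
R(D, J) = -432 + D*J² (R(D, J) = (D*J)*J - 432 = D*J² - 432 = -432 + D*J²)
r = 53425 (r = 2 + 1303*(-7 + 8*6) = 2 + 1303*(-7 + 48) = 2 + 1303*41 = 2 + 53423 = 53425)
(R(466, -531) - 223561) + r = ((-432 + 466*(-531)²) - 223561) + 53425 = ((-432 + 466*281961) - 223561) + 53425 = ((-432 + 131393826) - 223561) + 53425 = (131393394 - 223561) + 53425 = 131169833 + 53425 = 131223258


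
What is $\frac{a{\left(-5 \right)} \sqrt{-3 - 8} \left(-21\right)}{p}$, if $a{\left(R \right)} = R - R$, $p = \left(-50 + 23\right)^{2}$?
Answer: $0$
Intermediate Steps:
$p = 729$ ($p = \left(-27\right)^{2} = 729$)
$a{\left(R \right)} = 0$
$\frac{a{\left(-5 \right)} \sqrt{-3 - 8} \left(-21\right)}{p} = \frac{0 \sqrt{-3 - 8} \left(-21\right)}{729} = 0 \sqrt{-11} \left(-21\right) \frac{1}{729} = 0 i \sqrt{11} \left(-21\right) \frac{1}{729} = 0 \left(-21\right) \frac{1}{729} = 0 \cdot \frac{1}{729} = 0$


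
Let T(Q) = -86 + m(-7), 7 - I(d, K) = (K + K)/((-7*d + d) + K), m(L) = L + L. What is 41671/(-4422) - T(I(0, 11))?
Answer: 400529/4422 ≈ 90.576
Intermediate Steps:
m(L) = 2*L
I(d, K) = 7 - 2*K/(K - 6*d) (I(d, K) = 7 - (K + K)/((-7*d + d) + K) = 7 - 2*K/(-6*d + K) = 7 - 2*K/(K - 6*d))
T(Q) = -100 (T(Q) = -86 + 2*(-7) = -86 - 14 = -100)
41671/(-4422) - T(I(0, 11)) = 41671/(-4422) - 1*(-100) = 41671*(-1/4422) + 100 = -41671/4422 + 100 = 400529/4422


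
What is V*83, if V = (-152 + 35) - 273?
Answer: -32370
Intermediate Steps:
V = -390 (V = -117 - 273 = -390)
V*83 = -390*83 = -32370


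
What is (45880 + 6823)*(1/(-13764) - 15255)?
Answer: -11066039476163/13764 ≈ -8.0398e+8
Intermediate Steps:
(45880 + 6823)*(1/(-13764) - 15255) = 52703*(-1/13764 - 15255) = 52703*(-209969821/13764) = -11066039476163/13764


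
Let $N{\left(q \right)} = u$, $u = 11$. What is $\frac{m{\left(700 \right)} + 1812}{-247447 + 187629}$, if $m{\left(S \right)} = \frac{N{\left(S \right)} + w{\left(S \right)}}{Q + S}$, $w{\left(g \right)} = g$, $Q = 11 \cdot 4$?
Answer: $- \frac{449613}{14834864} \approx -0.030308$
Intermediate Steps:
$N{\left(q \right)} = 11$
$Q = 44$
$m{\left(S \right)} = \frac{11 + S}{44 + S}$
$\frac{m{\left(700 \right)} + 1812}{-247447 + 187629} = \frac{\frac{11 + 700}{44 + 700} + 1812}{-247447 + 187629} = \frac{\frac{1}{744} \cdot 711 + 1812}{-59818} = \left(\frac{1}{744} \cdot 711 + 1812\right) \left(- \frac{1}{59818}\right) = \left(\frac{237}{248} + 1812\right) \left(- \frac{1}{59818}\right) = \frac{449613}{248} \left(- \frac{1}{59818}\right) = - \frac{449613}{14834864}$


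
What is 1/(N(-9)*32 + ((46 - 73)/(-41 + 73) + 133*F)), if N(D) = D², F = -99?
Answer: -32/338427 ≈ -9.4555e-5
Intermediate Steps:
1/(N(-9)*32 + ((46 - 73)/(-41 + 73) + 133*F)) = 1/((-9)²*32 + ((46 - 73)/(-41 + 73) + 133*(-99))) = 1/(81*32 + (-27/32 - 13167)) = 1/(2592 + (-27*1/32 - 13167)) = 1/(2592 + (-27/32 - 13167)) = 1/(2592 - 421371/32) = 1/(-338427/32) = -32/338427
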